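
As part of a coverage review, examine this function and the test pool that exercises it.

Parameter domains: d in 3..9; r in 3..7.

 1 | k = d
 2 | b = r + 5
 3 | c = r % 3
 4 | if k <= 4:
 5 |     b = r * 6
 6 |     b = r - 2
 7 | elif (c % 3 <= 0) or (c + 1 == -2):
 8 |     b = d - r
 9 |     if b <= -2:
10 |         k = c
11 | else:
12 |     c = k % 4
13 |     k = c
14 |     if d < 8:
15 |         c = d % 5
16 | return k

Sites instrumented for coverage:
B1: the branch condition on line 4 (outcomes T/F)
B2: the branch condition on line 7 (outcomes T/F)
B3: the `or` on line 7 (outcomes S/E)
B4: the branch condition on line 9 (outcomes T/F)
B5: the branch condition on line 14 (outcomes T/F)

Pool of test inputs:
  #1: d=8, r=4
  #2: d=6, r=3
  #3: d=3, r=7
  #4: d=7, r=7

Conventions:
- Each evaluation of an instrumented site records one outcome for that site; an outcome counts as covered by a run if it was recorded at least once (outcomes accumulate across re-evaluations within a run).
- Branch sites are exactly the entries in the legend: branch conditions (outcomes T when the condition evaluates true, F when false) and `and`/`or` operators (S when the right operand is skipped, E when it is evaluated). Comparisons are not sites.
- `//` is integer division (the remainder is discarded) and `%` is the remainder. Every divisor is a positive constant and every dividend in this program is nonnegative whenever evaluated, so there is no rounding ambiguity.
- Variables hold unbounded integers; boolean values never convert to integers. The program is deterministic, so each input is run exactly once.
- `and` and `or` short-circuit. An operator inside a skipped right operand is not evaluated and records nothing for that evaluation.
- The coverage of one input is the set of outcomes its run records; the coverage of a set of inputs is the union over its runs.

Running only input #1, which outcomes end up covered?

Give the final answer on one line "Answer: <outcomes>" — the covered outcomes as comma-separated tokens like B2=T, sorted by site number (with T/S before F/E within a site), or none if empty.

Simulating input #1 (d=8, r=4) step by step:
  B1->F, B3->E, B2->F, B5->F
distinct outcomes covered: B1=F, B2=F, B3=E, B5=F

Answer: B1=F, B2=F, B3=E, B5=F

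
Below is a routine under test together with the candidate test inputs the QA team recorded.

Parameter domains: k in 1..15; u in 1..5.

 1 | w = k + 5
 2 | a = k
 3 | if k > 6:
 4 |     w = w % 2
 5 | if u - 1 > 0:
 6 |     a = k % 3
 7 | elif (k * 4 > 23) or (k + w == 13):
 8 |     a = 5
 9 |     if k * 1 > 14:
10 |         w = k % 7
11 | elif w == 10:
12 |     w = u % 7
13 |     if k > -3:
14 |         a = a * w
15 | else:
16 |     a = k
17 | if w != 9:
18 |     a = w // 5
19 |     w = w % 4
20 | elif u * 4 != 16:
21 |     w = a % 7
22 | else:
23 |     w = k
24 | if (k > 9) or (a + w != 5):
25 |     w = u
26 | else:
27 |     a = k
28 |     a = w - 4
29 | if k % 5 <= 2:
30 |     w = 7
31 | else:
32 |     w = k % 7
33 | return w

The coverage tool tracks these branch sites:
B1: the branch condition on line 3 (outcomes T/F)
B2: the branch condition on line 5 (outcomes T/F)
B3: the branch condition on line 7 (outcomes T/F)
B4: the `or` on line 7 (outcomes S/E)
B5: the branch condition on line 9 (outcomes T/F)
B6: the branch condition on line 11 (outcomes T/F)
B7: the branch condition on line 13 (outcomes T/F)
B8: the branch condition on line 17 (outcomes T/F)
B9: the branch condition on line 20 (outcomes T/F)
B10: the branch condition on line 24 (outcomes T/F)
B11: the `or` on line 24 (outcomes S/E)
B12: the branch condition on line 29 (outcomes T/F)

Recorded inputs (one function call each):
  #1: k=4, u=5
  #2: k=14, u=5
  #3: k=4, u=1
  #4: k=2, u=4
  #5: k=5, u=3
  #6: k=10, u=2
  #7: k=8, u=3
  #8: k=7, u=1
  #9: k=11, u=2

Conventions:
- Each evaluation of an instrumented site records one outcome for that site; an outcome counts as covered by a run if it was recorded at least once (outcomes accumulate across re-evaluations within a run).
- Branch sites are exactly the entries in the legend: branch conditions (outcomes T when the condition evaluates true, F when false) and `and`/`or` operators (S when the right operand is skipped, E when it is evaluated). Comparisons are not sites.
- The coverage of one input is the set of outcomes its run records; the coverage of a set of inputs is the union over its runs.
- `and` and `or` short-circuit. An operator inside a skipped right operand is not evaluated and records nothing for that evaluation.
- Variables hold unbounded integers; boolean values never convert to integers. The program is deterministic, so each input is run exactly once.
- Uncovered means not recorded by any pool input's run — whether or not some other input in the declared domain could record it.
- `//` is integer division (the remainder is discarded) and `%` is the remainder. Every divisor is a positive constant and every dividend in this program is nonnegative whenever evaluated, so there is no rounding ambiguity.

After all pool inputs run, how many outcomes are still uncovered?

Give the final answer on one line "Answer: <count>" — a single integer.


run #1 (k=4, u=5) runs B1->F, B2->T, B8->F, B9->T, B11->E, B10->T, B12->F; records B1=F, B2=T, B8=F, B9=T, B10=T, B11=E, B12=F
run #2 (k=14, u=5) runs B1->T, B2->T, B8->T, B11->S, B10->T, B12->F; records B1=T, B2=T, B8=T, B10=T, B11=S, B12=F
run #3 (k=4, u=1) runs B1->F, B2->F, B4->E, B3->T, B5->F, B8->F, B9->T, B11->E, B10->T, B12->F; records B1=F, B2=F, B3=T, B4=E, B5=F, B8=F, B9=T, B10=T, B11=E, B12=F
run #4 (k=2, u=4) runs B1->F, B2->T, B8->T, B11->E, B10->T, B12->T; records B1=F, B2=T, B8=T, B10=T, B11=E, B12=T
run #5 (k=5, u=3) runs B1->F, B2->T, B8->T, B11->E, B10->T, B12->T; records B1=F, B2=T, B8=T, B10=T, B11=E, B12=T
run #6 (k=10, u=2) runs B1->T, B2->T, B8->T, B11->S, B10->T, B12->T; records B1=T, B2=T, B8=T, B10=T, B11=S, B12=T
run #7 (k=8, u=3) runs B1->T, B2->T, B8->T, B11->E, B10->T, B12->F; records B1=T, B2=T, B8=T, B10=T, B11=E, B12=F
run #8 (k=7, u=1) runs B1->T, B2->F, B4->S, B3->T, B5->F, B8->T, B11->E, B10->T, B12->T; records B1=T, B2=F, B3=T, B4=S, B5=F, B8=T, B10=T, B11=E, B12=T
run #9 (k=11, u=2) runs B1->T, B2->T, B8->T, B11->S, B10->T, B12->T; records B1=T, B2=T, B8=T, B10=T, B11=S, B12=T
union over the pool: B1=T, B1=F, B2=T, B2=F, B3=T, B4=S, B4=E, B5=F, B8=T, B8=F, B9=T, B10=T, B11=S, B11=E, B12=T, B12=F
uncovered (8 of 24): B3=F, B5=T, B6=T, B6=F, B7=T, B7=F, B9=F, B10=F
Answer: 8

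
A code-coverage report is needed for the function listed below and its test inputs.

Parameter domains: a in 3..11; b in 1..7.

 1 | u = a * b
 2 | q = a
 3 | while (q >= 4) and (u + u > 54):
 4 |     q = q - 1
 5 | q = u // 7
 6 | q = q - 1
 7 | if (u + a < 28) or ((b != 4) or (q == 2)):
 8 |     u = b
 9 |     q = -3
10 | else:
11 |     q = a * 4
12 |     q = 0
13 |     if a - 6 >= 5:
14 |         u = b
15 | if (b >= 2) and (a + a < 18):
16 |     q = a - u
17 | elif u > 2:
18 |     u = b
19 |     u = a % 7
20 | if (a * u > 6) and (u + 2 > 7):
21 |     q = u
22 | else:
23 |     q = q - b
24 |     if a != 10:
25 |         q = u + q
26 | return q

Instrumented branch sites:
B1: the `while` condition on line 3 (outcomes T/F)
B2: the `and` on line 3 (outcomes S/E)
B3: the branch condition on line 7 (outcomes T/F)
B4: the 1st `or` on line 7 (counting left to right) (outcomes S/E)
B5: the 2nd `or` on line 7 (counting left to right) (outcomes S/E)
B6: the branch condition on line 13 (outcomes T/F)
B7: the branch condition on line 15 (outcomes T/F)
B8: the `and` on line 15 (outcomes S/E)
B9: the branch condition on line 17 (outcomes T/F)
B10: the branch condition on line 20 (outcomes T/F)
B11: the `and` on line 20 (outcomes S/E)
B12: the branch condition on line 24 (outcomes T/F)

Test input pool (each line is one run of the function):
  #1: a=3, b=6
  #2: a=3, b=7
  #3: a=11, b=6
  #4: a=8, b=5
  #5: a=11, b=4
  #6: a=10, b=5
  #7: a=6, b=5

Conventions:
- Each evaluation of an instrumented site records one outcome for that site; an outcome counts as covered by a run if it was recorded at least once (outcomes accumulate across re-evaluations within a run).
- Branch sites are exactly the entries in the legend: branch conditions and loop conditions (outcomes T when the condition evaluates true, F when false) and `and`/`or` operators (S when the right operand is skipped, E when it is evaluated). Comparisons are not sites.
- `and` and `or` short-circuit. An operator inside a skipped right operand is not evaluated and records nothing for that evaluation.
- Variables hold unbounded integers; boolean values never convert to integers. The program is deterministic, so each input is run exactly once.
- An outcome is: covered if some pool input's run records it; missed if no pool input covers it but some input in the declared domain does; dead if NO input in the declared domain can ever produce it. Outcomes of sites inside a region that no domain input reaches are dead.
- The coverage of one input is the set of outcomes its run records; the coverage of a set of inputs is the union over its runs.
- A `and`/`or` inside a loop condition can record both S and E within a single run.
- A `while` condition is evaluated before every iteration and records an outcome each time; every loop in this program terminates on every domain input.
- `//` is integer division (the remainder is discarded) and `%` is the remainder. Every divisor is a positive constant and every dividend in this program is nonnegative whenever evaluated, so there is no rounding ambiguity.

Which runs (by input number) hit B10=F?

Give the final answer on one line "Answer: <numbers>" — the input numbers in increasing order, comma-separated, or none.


input #1 (a=3, b=6): misses B10=F
input #2 (a=3, b=7): misses B10=F
input #3 (a=11, b=6): covers B10=F
input #4 (a=8, b=5): covers B10=F
input #5 (a=11, b=4): covers B10=F
input #6 (a=10, b=5): covers B10=F
input #7 (a=6, b=5): covers B10=F
Answer: 3, 4, 5, 6, 7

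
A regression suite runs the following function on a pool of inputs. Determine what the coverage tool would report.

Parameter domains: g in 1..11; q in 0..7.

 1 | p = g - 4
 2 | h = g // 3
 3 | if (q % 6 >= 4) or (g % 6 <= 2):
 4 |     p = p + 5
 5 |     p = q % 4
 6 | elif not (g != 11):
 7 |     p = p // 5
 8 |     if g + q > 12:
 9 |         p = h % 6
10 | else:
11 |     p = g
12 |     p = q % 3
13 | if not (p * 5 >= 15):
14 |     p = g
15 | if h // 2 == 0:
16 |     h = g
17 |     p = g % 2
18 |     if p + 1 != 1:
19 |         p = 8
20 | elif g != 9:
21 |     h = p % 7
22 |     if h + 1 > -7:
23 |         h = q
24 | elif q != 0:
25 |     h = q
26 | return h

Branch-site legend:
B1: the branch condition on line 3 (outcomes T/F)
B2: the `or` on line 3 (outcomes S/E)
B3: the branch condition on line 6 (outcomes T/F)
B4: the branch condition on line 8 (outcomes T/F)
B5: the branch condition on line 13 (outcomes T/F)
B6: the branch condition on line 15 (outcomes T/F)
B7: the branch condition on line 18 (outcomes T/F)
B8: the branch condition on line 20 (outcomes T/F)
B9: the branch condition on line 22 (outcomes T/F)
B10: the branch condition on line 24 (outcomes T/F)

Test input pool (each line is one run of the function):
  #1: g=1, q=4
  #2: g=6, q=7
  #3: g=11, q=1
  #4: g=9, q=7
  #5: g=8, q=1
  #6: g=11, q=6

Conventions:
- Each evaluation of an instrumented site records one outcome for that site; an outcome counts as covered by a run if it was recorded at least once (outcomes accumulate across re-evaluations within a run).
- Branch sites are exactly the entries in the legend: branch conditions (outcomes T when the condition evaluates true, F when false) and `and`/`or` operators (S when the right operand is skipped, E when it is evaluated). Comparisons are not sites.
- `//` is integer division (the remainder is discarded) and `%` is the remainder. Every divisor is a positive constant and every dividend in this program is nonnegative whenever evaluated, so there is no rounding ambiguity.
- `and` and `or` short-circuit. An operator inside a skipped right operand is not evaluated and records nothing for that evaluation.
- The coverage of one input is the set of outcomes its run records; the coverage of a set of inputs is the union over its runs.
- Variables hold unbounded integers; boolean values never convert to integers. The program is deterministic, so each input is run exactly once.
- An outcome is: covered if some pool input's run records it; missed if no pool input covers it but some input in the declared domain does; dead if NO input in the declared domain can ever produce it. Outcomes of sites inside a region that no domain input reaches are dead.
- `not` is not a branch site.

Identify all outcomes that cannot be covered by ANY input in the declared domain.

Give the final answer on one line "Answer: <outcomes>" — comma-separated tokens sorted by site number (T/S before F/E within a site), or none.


exhaustive pass over the 88-input domain:
  B9=F: never recorded by any domain input -> dead
  reachable outcomes have witnesses, e.g. B1=T (e.g. g=1, q=0), B1=F (e.g. g=3, q=0), B2=S (e.g. g=1, q=4), B2=E (e.g. g=1, q=0)
Answer: B9=F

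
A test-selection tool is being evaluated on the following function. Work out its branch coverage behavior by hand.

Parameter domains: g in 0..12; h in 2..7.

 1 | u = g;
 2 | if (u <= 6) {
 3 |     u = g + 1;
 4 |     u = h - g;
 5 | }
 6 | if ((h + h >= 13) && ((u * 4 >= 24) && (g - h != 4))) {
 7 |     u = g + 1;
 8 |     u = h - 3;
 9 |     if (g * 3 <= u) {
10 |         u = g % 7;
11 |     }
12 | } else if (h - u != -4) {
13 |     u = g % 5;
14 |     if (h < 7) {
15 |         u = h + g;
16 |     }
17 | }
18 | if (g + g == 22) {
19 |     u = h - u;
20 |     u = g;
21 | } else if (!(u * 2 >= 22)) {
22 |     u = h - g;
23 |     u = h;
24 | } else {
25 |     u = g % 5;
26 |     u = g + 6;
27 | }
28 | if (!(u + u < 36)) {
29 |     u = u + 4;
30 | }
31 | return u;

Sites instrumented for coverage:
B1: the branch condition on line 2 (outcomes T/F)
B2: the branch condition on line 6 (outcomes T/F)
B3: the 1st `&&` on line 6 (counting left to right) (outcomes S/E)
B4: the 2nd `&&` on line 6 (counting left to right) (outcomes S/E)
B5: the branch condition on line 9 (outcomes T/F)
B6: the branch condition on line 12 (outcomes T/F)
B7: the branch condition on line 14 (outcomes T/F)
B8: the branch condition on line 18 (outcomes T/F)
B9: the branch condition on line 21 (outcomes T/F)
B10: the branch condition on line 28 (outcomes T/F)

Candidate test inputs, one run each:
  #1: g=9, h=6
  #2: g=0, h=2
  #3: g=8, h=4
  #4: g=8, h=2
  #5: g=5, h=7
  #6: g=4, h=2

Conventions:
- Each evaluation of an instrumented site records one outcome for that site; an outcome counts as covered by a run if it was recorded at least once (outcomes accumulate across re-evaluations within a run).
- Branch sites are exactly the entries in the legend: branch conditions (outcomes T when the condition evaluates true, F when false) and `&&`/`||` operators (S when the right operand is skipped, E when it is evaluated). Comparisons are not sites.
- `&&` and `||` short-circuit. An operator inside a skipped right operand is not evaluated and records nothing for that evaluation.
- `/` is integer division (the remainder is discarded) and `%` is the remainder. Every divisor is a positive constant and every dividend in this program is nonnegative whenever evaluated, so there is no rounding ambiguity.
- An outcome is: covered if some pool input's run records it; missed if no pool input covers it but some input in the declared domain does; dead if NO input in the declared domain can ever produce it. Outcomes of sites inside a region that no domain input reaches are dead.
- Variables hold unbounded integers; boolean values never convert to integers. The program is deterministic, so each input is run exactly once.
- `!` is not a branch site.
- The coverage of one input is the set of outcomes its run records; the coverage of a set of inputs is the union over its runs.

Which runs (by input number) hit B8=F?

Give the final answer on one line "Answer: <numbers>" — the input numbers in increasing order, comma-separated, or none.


input #1 (g=9, h=6): hits B8=F
input #2 (g=0, h=2): hits B8=F
input #3 (g=8, h=4): hits B8=F
input #4 (g=8, h=2): hits B8=F
input #5 (g=5, h=7): hits B8=F
input #6 (g=4, h=2): hits B8=F
Answer: 1, 2, 3, 4, 5, 6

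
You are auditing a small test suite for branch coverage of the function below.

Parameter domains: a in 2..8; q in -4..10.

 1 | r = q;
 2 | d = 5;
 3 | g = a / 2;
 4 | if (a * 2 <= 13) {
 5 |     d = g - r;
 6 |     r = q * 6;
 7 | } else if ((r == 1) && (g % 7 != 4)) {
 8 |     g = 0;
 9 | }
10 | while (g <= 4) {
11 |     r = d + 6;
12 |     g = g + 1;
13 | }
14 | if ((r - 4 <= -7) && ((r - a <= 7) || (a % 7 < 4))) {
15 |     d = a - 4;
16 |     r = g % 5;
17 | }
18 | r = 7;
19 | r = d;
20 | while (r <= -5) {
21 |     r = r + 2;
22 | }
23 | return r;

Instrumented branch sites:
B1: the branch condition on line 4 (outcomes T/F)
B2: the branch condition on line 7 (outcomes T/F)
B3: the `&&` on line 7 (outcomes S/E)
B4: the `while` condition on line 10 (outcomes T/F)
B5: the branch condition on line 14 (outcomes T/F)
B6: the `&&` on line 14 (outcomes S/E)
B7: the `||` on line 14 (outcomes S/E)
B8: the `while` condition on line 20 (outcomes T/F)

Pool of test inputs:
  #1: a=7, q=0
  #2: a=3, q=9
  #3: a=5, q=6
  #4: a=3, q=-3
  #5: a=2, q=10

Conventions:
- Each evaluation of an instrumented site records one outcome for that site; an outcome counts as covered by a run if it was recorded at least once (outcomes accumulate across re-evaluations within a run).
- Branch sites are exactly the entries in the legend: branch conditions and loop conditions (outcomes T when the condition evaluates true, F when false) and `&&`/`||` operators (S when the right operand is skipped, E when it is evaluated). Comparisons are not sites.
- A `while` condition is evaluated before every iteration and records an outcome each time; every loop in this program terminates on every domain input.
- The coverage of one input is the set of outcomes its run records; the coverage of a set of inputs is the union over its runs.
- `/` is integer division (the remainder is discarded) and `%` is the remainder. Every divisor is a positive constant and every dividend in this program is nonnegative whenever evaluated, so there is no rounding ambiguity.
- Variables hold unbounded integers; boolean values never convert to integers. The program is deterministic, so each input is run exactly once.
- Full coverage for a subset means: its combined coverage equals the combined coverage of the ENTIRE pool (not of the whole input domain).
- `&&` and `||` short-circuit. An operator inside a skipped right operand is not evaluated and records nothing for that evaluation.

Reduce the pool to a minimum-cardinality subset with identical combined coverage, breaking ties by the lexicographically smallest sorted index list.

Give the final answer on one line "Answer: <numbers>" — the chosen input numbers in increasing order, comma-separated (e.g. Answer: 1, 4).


input #1, a=7, q=0: outcomes B1=F, B2=F, B3=S, B4=T, B4=F, B5=F, B6=S, B8=F
input #2, a=3, q=9: outcomes B1=T, B4=T, B4=F, B5=F, B6=S, B8=T, B8=F
input #3, a=5, q=6: outcomes B1=T, B4=T, B4=F, B5=F, B6=S, B8=F
input #4, a=3, q=-3: outcomes B1=T, B4=T, B4=F, B5=F, B6=S, B8=F
input #5, a=2, q=10: outcomes B1=T, B4=T, B4=F, B5=T, B6=E, B7=S, B8=F
pool-wide coverage (13 outcomes): B1=T, B1=F, B2=F, B3=S, B4=T, B4=F, B5=T, B5=F, B6=S, B6=E, B7=S, B8=T, B8=F
checked all size-1 subsets: none covers 13 outcomes (max 8/13)
checked all size-2 subsets: none covers 13 outcomes (max 12/13)
size 3: inputs {1, 2, 5} cover all 13 outcomes, and no lexicographically smaller subset of this size does
Answer: 1, 2, 5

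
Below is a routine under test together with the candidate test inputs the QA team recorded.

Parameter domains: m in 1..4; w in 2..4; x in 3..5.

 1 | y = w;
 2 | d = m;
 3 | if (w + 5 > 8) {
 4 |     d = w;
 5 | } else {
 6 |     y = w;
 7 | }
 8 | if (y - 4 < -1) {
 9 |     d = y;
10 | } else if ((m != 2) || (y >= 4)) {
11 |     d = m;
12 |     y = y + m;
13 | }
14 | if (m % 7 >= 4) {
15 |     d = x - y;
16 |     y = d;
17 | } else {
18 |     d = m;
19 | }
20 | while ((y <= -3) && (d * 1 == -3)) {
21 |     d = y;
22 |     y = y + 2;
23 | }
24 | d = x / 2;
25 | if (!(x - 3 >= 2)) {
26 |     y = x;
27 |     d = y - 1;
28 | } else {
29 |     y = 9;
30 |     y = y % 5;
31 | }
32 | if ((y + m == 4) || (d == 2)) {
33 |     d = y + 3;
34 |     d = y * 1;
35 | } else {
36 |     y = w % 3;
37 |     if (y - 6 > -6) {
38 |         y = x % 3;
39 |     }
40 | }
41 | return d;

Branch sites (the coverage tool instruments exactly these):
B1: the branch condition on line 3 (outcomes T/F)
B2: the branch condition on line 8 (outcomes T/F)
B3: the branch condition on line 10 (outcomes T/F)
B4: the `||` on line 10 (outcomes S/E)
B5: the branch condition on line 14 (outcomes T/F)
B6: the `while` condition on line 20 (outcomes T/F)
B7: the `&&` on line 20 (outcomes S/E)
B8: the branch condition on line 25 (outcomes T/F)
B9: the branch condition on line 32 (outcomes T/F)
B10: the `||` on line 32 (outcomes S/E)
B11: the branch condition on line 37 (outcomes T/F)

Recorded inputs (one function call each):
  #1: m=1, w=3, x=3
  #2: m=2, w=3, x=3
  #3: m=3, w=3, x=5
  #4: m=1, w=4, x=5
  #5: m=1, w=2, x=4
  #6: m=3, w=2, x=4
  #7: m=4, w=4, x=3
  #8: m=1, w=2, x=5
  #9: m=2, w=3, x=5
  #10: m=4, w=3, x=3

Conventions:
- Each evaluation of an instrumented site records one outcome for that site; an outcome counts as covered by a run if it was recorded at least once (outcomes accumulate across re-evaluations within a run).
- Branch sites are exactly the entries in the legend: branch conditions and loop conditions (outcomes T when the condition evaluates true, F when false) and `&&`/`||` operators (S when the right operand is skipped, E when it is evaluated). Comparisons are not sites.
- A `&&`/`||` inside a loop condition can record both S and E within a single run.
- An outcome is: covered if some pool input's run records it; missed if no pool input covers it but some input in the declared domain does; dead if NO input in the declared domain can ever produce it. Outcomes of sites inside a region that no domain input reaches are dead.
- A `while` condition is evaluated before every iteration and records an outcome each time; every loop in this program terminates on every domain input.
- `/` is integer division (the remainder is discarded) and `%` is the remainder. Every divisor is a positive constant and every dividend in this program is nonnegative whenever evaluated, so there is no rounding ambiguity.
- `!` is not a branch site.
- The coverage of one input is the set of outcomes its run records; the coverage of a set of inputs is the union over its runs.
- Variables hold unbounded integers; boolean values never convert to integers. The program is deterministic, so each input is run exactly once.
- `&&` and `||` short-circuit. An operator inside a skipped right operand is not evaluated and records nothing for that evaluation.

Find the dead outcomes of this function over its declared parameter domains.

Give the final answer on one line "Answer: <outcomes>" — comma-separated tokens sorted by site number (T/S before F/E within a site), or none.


checking every outcome against all 36 domain inputs:
  reachable outcomes have witnesses, e.g. B1=T (e.g. m=1, w=4, x=3), B1=F (e.g. m=1, w=2, x=3), B2=T (e.g. m=1, w=2, x=3), B2=F (e.g. m=1, w=3, x=3)
Answer: none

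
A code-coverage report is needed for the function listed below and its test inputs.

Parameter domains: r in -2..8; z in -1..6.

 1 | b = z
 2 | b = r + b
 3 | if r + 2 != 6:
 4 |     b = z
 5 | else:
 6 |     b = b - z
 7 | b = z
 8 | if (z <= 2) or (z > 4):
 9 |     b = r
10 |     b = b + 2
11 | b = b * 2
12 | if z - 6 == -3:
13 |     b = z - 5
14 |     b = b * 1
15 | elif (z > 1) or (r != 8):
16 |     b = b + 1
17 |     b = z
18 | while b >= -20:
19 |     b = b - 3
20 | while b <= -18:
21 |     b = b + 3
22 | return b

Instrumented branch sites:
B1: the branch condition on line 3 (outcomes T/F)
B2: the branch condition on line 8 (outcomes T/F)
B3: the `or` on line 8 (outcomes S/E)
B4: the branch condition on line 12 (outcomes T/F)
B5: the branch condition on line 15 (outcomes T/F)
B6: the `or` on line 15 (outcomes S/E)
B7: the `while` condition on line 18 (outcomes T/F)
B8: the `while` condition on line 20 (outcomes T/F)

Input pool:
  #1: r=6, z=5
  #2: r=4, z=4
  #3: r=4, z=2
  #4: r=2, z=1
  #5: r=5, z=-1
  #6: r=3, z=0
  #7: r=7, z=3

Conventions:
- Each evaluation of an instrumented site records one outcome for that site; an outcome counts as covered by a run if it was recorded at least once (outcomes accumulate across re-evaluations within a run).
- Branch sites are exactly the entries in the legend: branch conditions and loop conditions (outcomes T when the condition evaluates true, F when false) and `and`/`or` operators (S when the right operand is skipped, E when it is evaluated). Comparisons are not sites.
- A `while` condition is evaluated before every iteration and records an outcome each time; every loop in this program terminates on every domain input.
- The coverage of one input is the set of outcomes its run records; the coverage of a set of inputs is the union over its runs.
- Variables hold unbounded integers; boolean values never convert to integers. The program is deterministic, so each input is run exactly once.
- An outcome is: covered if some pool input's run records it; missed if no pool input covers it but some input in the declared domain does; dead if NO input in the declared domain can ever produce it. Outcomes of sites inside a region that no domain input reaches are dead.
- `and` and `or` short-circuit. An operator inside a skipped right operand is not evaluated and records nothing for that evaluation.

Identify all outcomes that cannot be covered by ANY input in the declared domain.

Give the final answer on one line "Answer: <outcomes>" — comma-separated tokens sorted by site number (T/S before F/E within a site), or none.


exhaustive pass over the 88-input domain:
  reachable outcomes have witnesses, e.g. B1=T (e.g. r=-2, z=-1), B1=F (e.g. r=4, z=-1), B2=T (e.g. r=-2, z=-1), B2=F (e.g. r=-2, z=3)
Answer: none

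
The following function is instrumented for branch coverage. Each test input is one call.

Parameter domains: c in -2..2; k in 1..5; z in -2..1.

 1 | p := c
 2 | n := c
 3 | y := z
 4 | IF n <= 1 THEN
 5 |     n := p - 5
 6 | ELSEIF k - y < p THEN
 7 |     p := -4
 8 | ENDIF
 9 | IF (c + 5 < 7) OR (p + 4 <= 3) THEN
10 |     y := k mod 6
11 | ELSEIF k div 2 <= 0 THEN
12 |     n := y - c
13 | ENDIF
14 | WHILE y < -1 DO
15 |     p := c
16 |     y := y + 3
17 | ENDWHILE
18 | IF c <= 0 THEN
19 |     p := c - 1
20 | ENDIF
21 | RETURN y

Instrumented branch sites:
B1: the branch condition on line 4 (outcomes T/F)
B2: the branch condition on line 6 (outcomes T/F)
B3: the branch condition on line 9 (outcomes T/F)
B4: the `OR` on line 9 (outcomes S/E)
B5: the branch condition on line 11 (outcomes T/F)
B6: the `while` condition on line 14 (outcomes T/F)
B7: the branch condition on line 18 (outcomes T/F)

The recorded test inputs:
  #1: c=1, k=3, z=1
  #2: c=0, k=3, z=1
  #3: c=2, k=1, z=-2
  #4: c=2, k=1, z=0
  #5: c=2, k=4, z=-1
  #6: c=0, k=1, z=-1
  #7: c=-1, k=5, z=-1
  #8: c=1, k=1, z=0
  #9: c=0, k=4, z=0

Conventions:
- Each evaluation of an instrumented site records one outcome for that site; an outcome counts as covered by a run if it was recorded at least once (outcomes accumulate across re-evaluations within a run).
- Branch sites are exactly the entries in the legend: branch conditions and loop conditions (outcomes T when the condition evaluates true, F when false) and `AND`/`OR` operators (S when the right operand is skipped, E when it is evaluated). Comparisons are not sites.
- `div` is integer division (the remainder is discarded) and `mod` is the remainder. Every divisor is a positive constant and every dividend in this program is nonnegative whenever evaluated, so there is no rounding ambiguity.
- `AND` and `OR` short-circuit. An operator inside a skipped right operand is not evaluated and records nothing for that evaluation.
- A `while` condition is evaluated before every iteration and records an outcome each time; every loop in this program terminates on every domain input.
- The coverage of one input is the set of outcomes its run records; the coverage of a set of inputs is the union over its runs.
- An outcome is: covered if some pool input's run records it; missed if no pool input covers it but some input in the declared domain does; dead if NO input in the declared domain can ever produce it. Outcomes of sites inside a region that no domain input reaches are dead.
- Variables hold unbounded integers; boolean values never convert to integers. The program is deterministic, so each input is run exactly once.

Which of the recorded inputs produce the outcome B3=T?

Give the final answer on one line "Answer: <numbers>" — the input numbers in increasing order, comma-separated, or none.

input #1 (c=1, k=3, z=1): produces B3=T
input #2 (c=0, k=3, z=1): produces B3=T
input #3 (c=2, k=1, z=-2): does not produce B3=T
input #4 (c=2, k=1, z=0): produces B3=T
input #5 (c=2, k=4, z=-1): does not produce B3=T
input #6 (c=0, k=1, z=-1): produces B3=T
input #7 (c=-1, k=5, z=-1): produces B3=T
input #8 (c=1, k=1, z=0): produces B3=T
input #9 (c=0, k=4, z=0): produces B3=T

Answer: 1, 2, 4, 6, 7, 8, 9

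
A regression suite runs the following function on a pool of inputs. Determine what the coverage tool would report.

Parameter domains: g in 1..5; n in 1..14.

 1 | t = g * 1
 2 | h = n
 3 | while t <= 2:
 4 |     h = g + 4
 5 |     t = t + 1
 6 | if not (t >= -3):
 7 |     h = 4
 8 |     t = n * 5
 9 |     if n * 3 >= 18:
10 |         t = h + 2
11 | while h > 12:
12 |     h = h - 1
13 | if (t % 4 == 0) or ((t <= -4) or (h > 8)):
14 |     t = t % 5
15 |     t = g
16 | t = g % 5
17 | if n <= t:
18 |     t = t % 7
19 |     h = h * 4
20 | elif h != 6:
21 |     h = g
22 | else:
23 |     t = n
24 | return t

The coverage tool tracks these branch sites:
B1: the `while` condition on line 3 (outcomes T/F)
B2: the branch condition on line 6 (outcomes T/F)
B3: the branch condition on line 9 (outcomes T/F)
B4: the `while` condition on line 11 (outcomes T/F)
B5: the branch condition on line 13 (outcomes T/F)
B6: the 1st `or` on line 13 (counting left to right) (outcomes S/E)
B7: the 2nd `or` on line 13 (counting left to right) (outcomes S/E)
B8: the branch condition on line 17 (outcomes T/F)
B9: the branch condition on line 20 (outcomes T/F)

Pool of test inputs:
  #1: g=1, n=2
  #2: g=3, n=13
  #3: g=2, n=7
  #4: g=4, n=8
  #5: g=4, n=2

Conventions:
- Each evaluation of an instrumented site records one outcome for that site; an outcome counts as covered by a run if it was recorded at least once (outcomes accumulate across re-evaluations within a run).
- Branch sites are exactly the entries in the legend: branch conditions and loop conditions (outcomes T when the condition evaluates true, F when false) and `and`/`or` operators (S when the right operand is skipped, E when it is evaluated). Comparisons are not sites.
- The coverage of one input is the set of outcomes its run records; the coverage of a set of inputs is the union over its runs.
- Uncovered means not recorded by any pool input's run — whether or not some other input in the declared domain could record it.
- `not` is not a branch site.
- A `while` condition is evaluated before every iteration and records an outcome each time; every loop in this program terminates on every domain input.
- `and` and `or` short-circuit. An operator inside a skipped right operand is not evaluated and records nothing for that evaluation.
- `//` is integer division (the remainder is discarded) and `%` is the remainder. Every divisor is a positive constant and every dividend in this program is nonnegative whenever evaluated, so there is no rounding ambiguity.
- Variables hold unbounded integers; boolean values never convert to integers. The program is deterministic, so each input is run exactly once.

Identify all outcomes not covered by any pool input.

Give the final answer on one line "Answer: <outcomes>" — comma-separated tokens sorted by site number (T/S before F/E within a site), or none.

input #1 (g=1, n=2): events B1->T, B1->T, B1->F, B2->F, B4->F, B6->E, B7->E, B5->F, B8->F, B9->T; covers B1=T, B1=F, B2=F, B4=F, B5=F, B6=E, B7=E, B8=F, B9=T
input #2 (g=3, n=13): events B1->F, B2->F, B4->T, B4->F, B6->E, B7->E, B5->T, B8->F, B9->T; covers B1=F, B2=F, B4=T, B4=F, B5=T, B6=E, B7=E, B8=F, B9=T
input #3 (g=2, n=7): events B1->T, B1->F, B2->F, B4->F, B6->E, B7->E, B5->F, B8->F, B9->F; covers B1=T, B1=F, B2=F, B4=F, B5=F, B6=E, B7=E, B8=F, B9=F
input #4 (g=4, n=8): events B1->F, B2->F, B4->F, B6->S, B5->T, B8->F, B9->T; covers B1=F, B2=F, B4=F, B5=T, B6=S, B8=F, B9=T
input #5 (g=4, n=2): events B1->F, B2->F, B4->F, B6->S, B5->T, B8->T; covers B1=F, B2=F, B4=F, B5=T, B6=S, B8=T
union over the pool: B1=T, B1=F, B2=F, B4=T, B4=F, B5=T, B5=F, B6=S, B6=E, B7=E, B8=T, B8=F, B9=T, B9=F
uncovered (4 of 18): B2=T, B3=T, B3=F, B7=S

Answer: B2=T, B3=T, B3=F, B7=S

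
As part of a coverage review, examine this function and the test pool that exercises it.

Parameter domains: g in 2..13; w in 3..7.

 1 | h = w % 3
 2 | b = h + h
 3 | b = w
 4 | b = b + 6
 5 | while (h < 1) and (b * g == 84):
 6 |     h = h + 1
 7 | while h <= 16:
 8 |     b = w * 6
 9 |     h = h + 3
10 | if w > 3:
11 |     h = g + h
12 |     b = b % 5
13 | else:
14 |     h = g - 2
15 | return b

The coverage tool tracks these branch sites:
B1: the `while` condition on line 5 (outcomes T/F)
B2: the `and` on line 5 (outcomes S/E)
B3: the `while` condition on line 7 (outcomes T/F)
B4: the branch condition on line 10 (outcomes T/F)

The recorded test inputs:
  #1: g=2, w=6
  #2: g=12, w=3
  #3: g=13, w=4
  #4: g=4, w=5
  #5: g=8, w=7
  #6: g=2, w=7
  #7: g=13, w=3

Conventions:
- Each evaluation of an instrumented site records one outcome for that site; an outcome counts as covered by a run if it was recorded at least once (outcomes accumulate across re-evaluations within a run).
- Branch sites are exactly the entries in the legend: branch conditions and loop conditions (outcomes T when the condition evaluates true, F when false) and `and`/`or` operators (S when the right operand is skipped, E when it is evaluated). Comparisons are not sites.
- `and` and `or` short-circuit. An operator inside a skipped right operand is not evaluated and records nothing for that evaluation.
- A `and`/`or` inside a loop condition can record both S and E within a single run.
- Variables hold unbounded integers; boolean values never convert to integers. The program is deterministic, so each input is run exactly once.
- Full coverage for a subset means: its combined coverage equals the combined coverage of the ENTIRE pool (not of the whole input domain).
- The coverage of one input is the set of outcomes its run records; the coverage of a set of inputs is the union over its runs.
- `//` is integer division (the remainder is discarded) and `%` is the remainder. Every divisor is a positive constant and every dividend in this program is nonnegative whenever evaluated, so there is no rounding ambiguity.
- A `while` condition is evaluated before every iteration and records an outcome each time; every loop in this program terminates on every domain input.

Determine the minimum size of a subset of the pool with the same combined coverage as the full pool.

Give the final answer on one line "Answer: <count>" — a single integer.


#1 (g=2, w=6) -> covered: B1=F, B2=E, B3=T, B3=F, B4=T
#2 (g=12, w=3) -> covered: B1=F, B2=E, B3=T, B3=F, B4=F
#3 (g=13, w=4) -> covered: B1=F, B2=S, B3=T, B3=F, B4=T
#4 (g=4, w=5) -> covered: B1=F, B2=S, B3=T, B3=F, B4=T
#5 (g=8, w=7) -> covered: B1=F, B2=S, B3=T, B3=F, B4=T
#6 (g=2, w=7) -> covered: B1=F, B2=S, B3=T, B3=F, B4=T
#7 (g=13, w=3) -> covered: B1=F, B2=E, B3=T, B3=F, B4=F
together the pool reaches 7 outcomes: B1=F, B2=S, B2=E, B3=T, B3=F, B4=T, B4=F
no size-1 subset reaches all 7 outcomes (best union: 5/7)
at size 2, {2, 3} reaches all 7 outcomes; every lexicographically earlier size-2 subset fails
Answer: 2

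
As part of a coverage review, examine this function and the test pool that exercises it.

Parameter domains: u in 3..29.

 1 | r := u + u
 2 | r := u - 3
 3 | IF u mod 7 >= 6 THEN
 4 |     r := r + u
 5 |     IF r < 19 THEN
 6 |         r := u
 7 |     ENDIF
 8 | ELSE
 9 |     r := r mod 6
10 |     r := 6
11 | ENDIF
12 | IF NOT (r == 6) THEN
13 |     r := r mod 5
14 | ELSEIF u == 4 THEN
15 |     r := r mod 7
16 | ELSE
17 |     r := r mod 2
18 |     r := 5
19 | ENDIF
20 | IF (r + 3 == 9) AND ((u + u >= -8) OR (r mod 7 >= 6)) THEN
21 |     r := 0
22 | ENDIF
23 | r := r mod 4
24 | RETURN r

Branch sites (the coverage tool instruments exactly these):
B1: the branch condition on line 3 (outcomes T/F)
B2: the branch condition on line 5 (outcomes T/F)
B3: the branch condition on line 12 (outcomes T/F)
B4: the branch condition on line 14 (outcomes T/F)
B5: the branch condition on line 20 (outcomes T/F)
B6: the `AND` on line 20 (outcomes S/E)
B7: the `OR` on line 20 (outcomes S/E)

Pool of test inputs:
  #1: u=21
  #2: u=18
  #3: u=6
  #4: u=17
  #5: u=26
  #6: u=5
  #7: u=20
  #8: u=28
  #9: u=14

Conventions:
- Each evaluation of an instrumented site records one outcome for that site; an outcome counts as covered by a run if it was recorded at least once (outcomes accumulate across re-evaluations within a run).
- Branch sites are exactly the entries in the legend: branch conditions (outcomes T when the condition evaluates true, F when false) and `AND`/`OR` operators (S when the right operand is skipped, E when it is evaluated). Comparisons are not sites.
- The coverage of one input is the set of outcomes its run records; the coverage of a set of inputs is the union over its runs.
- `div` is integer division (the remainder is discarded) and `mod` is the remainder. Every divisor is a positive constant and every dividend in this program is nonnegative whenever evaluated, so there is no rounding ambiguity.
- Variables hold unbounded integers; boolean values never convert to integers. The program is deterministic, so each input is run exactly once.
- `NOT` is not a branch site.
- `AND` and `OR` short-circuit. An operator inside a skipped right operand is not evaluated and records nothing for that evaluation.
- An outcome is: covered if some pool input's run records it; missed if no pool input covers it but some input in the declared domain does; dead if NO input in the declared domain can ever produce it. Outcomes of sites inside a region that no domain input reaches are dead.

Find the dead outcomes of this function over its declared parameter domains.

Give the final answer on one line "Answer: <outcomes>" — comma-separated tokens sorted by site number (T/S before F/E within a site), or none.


sweeping the full domain (27 inputs) for each outcome:
  B7=E: unreachable across the whole domain -> dead
  reachable outcomes have witnesses, e.g. B1=T (e.g. u=6), B1=F (e.g. u=3), B2=T (e.g. u=6), B2=F (e.g. u=13)
Answer: B7=E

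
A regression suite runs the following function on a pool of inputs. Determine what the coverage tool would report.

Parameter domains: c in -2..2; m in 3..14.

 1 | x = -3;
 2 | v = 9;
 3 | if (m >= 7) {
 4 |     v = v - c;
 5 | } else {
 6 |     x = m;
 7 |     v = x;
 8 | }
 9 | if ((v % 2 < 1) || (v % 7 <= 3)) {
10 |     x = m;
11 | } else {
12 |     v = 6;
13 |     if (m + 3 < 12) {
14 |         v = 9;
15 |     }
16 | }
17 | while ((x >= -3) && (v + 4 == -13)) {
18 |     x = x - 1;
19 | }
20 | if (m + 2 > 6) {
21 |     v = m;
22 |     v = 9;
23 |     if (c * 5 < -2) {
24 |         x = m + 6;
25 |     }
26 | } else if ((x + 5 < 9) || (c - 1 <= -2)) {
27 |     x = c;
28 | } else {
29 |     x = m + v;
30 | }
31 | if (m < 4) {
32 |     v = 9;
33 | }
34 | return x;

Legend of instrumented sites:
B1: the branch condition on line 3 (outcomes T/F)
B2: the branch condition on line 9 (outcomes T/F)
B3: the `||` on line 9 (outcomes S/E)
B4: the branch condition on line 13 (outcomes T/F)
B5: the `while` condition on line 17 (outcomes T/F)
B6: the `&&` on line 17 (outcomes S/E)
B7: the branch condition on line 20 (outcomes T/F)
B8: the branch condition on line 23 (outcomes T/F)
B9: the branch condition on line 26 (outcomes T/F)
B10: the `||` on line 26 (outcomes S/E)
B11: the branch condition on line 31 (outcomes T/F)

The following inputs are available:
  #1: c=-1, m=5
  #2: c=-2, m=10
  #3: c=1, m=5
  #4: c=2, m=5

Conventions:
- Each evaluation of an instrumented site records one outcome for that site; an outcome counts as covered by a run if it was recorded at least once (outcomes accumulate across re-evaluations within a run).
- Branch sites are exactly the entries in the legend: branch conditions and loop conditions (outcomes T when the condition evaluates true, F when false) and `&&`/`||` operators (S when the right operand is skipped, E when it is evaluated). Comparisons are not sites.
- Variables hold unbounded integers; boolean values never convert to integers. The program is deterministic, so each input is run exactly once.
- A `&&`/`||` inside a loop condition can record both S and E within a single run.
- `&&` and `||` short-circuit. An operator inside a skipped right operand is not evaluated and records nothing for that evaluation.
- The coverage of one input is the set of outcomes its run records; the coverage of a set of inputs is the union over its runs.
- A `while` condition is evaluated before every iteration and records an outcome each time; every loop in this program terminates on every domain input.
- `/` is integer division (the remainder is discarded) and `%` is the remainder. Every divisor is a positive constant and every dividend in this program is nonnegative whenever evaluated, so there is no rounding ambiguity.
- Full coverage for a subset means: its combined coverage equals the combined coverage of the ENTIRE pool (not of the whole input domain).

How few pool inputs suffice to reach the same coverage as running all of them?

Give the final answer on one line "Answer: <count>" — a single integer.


input #1 (c=-1, m=5): events B1->F, B3->E, B2->F, B4->T, B6->E, B5->F, B7->T, B8->T, B11->F; covers B1=F, B2=F, B3=E, B4=T, B5=F, B6=E, B7=T, B8=T, B11=F
input #2 (c=-2, m=10): events B1->T, B3->E, B2->F, B4->F, B6->E, B5->F, B7->T, B8->T, B11->F; covers B1=T, B2=F, B3=E, B4=F, B5=F, B6=E, B7=T, B8=T, B11=F
input #3 (c=1, m=5): events B1->F, B3->E, B2->F, B4->T, B6->E, B5->F, B7->T, B8->F, B11->F; covers B1=F, B2=F, B3=E, B4=T, B5=F, B6=E, B7=T, B8=F, B11=F
input #4 (c=2, m=5): events B1->F, B3->E, B2->F, B4->T, B6->E, B5->F, B7->T, B8->F, B11->F; covers B1=F, B2=F, B3=E, B4=T, B5=F, B6=E, B7=T, B8=F, B11=F
together the pool reaches 12 outcomes: B1=T, B1=F, B2=F, B3=E, B4=T, B4=F, B5=F, B6=E, B7=T, B8=T, B8=F, B11=F
no size-1 subset reaches all 12 outcomes (best union: 9/12)
the canonical winner is {2, 3}: size 2, full 12-outcome coverage, earliest index list among size-2 covers
Answer: 2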